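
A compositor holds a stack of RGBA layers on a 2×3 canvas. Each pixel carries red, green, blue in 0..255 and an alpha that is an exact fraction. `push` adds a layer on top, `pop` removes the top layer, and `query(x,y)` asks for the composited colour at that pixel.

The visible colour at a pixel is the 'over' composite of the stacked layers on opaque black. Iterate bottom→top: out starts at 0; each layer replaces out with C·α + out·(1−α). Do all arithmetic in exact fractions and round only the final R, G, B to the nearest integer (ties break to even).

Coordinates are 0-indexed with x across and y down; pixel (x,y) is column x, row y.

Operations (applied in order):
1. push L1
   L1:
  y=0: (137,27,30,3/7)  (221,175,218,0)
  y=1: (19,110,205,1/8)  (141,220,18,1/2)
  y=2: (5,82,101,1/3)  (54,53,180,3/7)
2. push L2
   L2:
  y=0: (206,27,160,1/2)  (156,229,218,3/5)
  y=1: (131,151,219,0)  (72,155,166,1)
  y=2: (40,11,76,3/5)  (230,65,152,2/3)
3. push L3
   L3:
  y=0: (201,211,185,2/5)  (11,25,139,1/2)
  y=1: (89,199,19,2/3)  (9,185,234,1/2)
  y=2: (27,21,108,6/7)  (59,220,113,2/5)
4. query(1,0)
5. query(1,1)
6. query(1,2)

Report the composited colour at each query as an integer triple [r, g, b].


query (1,0) [L1,L2,L3] — begin 0,0,0
after L1 α=0: [0, 0, 0]
after L2 α=3/5: [468/5, 687/5, 654/5]
after L3 α=1/2: [523/10, 406/5, 1349/10]
= [52, 81, 135]

at x=1,y=1 over L1,L2,L3:
after L1 α=1/2: [141/2, 110, 9]
after L2 α=1: [72, 155, 166]
after L3 α=1/2: [81/2, 170, 200]
= [40, 170, 200]

(1,2) stack=L1,L2,L3; from [0,0,0]:
after L1 α=3/7: [162/7, 159/7, 540/7]
after L2 α=2/3: [3382/21, 1069/21, 2668/21]
after L3 α=2/5: [4208/35, 4149/35, 850/7]
→ [120, 119, 121]


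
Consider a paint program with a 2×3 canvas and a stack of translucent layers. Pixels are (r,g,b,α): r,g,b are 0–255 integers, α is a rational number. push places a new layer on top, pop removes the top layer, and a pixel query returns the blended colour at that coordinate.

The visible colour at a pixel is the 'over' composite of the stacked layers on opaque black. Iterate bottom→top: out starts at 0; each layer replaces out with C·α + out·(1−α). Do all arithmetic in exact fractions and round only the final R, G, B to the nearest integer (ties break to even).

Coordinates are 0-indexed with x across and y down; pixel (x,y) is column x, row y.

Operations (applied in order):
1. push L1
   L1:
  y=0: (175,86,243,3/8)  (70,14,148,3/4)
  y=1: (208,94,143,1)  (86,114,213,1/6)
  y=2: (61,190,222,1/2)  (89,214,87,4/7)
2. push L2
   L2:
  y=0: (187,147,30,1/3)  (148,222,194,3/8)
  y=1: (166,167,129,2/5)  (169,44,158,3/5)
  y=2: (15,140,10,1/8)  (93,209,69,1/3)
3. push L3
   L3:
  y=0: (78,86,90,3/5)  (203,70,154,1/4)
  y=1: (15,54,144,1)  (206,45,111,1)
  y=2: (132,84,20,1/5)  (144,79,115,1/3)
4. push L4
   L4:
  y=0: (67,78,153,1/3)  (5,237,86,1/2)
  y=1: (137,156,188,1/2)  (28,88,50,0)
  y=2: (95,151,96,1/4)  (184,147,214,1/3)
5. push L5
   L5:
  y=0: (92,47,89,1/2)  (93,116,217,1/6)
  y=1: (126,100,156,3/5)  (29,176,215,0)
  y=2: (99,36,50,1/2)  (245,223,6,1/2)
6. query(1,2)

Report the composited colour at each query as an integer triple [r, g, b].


query (1,2) [L1,L2,L3,L4,L5] — begin 0,0,0
L1 α=4/7: [356/7, 856/7, 348/7]
L2 α=1/3: [1363/21, 3175/21, 393/7]
L3 α=1/3: [5750/63, 8009/63, 1591/21]
L4 α=1/3: [23092/189, 25279/189, 7676/63]
L5 α=1/2: [69397/378, 33713/189, 4027/63]
→ [184, 178, 64]


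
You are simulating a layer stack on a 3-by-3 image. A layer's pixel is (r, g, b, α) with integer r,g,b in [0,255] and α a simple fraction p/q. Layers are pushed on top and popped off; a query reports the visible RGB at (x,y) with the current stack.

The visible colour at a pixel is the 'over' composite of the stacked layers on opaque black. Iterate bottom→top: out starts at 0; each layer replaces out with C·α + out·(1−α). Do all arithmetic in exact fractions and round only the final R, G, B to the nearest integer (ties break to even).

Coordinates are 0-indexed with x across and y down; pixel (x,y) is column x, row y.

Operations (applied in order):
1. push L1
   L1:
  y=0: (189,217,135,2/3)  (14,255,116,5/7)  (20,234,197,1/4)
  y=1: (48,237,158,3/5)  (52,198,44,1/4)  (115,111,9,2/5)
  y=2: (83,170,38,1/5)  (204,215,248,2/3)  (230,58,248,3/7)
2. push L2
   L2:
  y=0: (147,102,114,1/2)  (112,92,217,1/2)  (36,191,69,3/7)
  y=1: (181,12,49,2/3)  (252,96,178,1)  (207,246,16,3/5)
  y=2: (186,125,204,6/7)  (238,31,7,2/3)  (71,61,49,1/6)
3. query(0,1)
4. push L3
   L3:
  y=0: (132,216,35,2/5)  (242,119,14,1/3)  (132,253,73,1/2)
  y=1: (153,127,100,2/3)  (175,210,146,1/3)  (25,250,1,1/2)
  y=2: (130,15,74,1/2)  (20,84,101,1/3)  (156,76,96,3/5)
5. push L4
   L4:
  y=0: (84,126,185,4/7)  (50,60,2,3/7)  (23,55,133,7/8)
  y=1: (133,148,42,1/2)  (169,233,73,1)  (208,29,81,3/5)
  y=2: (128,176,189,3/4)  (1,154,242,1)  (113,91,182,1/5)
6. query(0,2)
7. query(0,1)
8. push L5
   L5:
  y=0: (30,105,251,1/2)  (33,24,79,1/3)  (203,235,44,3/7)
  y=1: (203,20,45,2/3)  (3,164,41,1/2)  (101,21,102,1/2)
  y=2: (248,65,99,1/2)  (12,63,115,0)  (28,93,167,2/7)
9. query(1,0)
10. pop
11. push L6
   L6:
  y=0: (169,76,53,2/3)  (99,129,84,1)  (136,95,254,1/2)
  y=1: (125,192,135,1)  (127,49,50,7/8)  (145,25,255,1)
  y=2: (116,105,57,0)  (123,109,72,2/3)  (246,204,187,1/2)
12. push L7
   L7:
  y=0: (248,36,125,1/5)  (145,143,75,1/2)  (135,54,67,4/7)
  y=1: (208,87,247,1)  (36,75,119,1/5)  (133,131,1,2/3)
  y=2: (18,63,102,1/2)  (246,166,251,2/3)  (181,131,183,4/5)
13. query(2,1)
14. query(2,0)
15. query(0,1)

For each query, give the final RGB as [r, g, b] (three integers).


at x=0,y=1 over L1,L2:
after L1 α=3/5: [144/5, 711/5, 474/5]
after L2 α=2/3: [1954/15, 277/5, 964/15]
→ [130, 55, 64]

(0,2) stack=L1,L2,L3,L4; from [0,0,0]:
L1 α=1/5: [83/5, 34, 38/5]
L2 α=6/7: [809/5, 112, 6158/35]
L3 α=1/2: [1459/10, 127/2, 4374/35]
L4 α=3/4: [5299/40, 1183/8, 24219/140]
= [132, 148, 173]

at x=0,y=1 over L1,L2,L3,L4:
L1 α=3/5: [144/5, 711/5, 474/5]
L2 α=2/3: [1954/15, 277/5, 964/15]
L3 α=2/3: [6544/45, 1547/15, 3964/45]
L4 α=1/2: [12529/90, 3767/30, 2927/45]
→ [139, 126, 65]

query (1,0) [L1,L2,L3,L4,L5] — begin 0,0,0
after L1 α=5/7: [10, 1275/7, 580/7]
after L2 α=1/2: [61, 1919/14, 2099/14]
after L3 α=1/3: [364/3, 2752/21, 2197/21]
after L4 α=3/7: [1906/21, 14788/147, 8914/147]
after L5 α=1/3: [4505/63, 33104/441, 29441/441]
→ [72, 75, 67]

(2,1) stack=L1,L2,L3,L4,L6,L7; from [0,0,0]:
after L1 α=2/5: [46, 222/5, 18/5]
after L2 α=3/5: [713/5, 4134/25, 276/25]
after L3 α=1/2: [419/5, 5192/25, 301/50]
after L4 α=3/5: [3958/25, 12559/125, 6376/125]
after L6 α=1: [145, 25, 255]
after L7 α=2/3: [137, 287/3, 257/3]
→ [137, 96, 86]

query (2,0) [L1,L2,L3,L4,L6,L7] — begin 0,0,0
+L1 (α=1/4) → [5, 117/2, 197/4]
+L2 (α=3/7) → [128/7, 807/7, 404/7]
+L3 (α=1/2) → [526/7, 1289/7, 915/14]
+L4 (α=7/8) → [1653/56, 498/7, 13949/112]
+L6 (α=1/2) → [9269/112, 1163/14, 42397/224]
+L7 (α=4/7) → [88287/784, 6513/98, 187223/1568]
= [113, 66, 119]

(0,1) stack=L1,L2,L3,L4,L6,L7; from [0,0,0]:
after L1 α=3/5: [144/5, 711/5, 474/5]
after L2 α=2/3: [1954/15, 277/5, 964/15]
after L3 α=2/3: [6544/45, 1547/15, 3964/45]
after L4 α=1/2: [12529/90, 3767/30, 2927/45]
after L6 α=1: [125, 192, 135]
after L7 α=1: [208, 87, 247]
rounded: [208, 87, 247]


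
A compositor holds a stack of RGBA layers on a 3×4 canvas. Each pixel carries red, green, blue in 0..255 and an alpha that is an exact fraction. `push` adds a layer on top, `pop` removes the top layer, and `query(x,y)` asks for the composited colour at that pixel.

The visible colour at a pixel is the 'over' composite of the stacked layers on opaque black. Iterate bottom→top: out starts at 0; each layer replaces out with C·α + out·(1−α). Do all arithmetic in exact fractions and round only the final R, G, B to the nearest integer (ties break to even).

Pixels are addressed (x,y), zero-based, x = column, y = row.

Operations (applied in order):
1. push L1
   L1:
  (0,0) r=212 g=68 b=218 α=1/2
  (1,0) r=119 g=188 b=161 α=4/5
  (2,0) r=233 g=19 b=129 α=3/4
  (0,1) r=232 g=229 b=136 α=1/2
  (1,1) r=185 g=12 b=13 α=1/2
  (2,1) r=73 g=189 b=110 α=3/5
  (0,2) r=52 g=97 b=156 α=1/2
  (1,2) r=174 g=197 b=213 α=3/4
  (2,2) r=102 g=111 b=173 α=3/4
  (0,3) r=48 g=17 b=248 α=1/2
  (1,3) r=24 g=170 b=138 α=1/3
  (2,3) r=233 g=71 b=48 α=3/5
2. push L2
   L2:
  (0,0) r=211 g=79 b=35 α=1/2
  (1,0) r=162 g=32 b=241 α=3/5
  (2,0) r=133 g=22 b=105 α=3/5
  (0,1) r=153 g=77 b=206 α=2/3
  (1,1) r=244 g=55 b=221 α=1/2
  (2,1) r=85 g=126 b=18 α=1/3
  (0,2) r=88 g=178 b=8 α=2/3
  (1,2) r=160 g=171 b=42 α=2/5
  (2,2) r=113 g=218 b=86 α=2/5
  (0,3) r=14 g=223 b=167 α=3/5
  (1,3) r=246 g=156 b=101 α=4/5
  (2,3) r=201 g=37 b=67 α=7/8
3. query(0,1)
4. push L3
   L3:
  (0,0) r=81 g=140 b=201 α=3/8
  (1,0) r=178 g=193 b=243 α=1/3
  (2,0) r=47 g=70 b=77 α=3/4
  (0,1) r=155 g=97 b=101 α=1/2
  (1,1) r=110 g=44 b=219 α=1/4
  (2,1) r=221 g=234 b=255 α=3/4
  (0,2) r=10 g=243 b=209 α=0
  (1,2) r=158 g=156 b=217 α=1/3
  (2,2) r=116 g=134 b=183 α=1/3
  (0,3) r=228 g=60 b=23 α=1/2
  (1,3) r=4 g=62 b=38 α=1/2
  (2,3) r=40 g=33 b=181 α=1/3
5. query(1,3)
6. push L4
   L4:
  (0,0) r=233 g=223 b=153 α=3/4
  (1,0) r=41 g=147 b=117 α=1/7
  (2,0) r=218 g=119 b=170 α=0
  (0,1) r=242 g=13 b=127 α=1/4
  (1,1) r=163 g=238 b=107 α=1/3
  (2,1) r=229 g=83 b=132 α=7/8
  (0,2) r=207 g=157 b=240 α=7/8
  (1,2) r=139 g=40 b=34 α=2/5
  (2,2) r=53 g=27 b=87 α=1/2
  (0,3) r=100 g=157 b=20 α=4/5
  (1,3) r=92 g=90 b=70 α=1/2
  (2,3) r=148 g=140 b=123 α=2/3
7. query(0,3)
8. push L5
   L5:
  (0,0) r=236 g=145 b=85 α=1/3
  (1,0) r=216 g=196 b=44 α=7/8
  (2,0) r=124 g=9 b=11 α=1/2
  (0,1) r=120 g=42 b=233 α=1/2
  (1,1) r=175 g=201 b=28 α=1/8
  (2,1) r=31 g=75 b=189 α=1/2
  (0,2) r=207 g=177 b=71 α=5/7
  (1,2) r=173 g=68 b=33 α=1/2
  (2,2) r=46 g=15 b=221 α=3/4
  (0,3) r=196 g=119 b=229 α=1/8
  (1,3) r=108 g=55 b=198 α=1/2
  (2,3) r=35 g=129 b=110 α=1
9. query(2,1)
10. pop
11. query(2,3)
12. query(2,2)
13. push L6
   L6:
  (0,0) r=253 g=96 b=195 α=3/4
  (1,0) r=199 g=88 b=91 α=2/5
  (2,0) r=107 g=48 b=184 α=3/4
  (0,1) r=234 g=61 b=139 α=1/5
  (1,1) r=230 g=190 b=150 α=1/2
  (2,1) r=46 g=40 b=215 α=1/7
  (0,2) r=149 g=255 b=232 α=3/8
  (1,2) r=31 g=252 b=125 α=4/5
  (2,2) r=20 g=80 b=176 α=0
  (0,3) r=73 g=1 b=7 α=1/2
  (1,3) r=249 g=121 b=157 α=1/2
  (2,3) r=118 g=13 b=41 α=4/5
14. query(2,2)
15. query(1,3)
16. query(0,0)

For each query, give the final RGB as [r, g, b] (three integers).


at x=0,y=1 over L1,L2:
+L1 (α=1/2) → [116, 229/2, 68]
+L2 (α=2/3) → [422/3, 179/2, 160]
→ [141, 90, 160]

at x=1,y=3 over L1,L2,L3:
+L1 (α=1/3) → [8, 170/3, 46]
+L2 (α=4/5) → [992/5, 2042/15, 90]
+L3 (α=1/2) → [506/5, 1486/15, 64]
→ [101, 99, 64]

query (0,3) [L1,L2,L3,L4] — begin 0,0,0
L1 α=1/2: [24, 17/2, 124]
L2 α=3/5: [18, 686/5, 749/5]
L3 α=1/2: [123, 493/5, 432/5]
L4 α=4/5: [523/5, 3633/25, 832/25]
rounded: [105, 145, 33]

(2,1) stack=L1,L2,L3,L4,L5; from [0,0,0]:
after L1 α=3/5: [219/5, 567/5, 66]
after L2 α=1/3: [863/15, 588/5, 50]
after L3 α=3/4: [2702/15, 2049/10, 815/4]
after L4 α=7/8: [26747/120, 7859/80, 4511/32]
after L5 α=1/2: [30467/240, 13859/160, 10559/64]
rounded: [127, 87, 165]

(2,3) stack=L1,L2,L3,L4; from [0,0,0]:
after L1 α=3/5: [699/5, 213/5, 144/5]
after L2 α=7/8: [3867/20, 377/10, 2489/40]
after L3 α=1/3: [4267/30, 542/15, 6109/60]
after L4 α=2/3: [13147/90, 4742/45, 20869/180]
→ [146, 105, 116]

(2,2) stack=L1,L2,L3,L4; from [0,0,0]:
+L1 (α=3/4) → [153/2, 333/4, 519/4]
+L2 (α=2/5) → [911/10, 2743/20, 449/4]
+L3 (α=1/3) → [497/5, 1361/10, 815/6]
+L4 (α=1/2) → [381/5, 1631/20, 1337/12]
rounded: [76, 82, 111]

at x=2,y=2 over L1,L2,L3,L4,L6:
L1 α=3/4: [153/2, 333/4, 519/4]
L2 α=2/5: [911/10, 2743/20, 449/4]
L3 α=1/3: [497/5, 1361/10, 815/6]
L4 α=1/2: [381/5, 1631/20, 1337/12]
L6 α=0: [381/5, 1631/20, 1337/12]
= [76, 82, 111]

query (1,3) [L1,L2,L3,L4,L6] — begin 0,0,0
+L1 (α=1/3) → [8, 170/3, 46]
+L2 (α=4/5) → [992/5, 2042/15, 90]
+L3 (α=1/2) → [506/5, 1486/15, 64]
+L4 (α=1/2) → [483/5, 1418/15, 67]
+L6 (α=1/2) → [864/5, 3233/30, 112]
rounded: [173, 108, 112]

(0,0) stack=L1,L2,L3,L4,L6; from [0,0,0]:
L1 α=1/2: [106, 34, 109]
L2 α=1/2: [317/2, 113/2, 72]
L3 α=3/8: [2071/16, 1405/16, 963/8]
L4 α=3/4: [13255/64, 12109/64, 4635/32]
L6 α=3/4: [61831/256, 30541/256, 23355/128]
rounded: [242, 119, 182]


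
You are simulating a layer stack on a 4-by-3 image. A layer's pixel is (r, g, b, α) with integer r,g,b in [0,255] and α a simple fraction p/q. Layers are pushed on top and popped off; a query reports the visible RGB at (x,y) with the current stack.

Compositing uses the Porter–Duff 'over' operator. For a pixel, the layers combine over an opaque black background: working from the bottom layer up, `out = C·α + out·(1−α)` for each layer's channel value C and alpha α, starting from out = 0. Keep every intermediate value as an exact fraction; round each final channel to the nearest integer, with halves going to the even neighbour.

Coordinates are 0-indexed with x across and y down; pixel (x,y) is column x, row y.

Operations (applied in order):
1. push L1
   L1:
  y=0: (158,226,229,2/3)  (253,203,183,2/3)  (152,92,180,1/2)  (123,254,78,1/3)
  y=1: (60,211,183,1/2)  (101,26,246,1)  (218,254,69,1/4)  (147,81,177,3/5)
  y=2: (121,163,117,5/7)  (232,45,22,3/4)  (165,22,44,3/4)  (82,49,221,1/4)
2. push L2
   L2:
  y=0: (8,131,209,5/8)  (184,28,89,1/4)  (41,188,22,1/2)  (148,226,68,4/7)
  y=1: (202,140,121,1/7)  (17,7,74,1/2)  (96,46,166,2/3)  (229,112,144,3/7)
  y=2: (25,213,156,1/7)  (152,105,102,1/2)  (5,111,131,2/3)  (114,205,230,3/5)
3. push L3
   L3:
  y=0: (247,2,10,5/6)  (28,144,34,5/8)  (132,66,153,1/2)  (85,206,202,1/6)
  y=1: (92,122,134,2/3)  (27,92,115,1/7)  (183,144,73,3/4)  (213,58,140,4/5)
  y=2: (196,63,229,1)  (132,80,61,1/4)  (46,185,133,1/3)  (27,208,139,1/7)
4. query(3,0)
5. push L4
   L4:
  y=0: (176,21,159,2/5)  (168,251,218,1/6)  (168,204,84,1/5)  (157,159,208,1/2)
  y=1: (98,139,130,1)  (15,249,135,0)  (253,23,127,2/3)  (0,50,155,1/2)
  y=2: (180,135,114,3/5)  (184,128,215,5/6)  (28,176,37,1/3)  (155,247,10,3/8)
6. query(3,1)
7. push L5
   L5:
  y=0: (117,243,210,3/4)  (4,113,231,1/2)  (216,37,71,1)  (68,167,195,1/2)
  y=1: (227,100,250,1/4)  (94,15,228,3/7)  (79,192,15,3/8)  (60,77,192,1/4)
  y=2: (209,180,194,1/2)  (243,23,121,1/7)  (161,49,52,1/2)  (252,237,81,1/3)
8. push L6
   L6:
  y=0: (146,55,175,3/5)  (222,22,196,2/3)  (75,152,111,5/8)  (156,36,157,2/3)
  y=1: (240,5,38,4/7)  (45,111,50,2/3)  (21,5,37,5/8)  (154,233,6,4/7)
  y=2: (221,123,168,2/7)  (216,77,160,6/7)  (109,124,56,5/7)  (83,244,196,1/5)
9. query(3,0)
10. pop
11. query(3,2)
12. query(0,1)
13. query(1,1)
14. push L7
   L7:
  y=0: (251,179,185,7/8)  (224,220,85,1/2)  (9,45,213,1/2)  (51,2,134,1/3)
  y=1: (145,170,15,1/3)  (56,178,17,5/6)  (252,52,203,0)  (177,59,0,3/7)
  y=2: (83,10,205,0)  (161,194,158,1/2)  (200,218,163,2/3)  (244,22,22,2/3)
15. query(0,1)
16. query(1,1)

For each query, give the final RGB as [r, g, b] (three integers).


(3,0) stack=L1,L2,L3; from [0,0,0]:
after L1 α=1/3: [41, 254/3, 26]
after L2 α=4/7: [715/7, 1158/7, 50]
after L3 α=1/6: [695/7, 3616/21, 226/3]
→ [99, 172, 75]

at x=3,y=1 over L1,L2,L3,L4:
+L1 (α=3/5) → [441/5, 243/5, 531/5]
+L2 (α=3/7) → [5199/35, 2652/35, 612/5]
+L3 (α=4/5) → [35019/175, 10772/175, 3412/25]
+L4 (α=1/2) → [35019/350, 9761/175, 7287/50]
= [100, 56, 146]

at x=3,y=0 over L1,L2,L3,L4,L5,L6:
L1 α=1/3: [41, 254/3, 26]
L2 α=4/7: [715/7, 1158/7, 50]
L3 α=1/6: [695/7, 3616/21, 226/3]
L4 α=1/2: [897/7, 6955/42, 425/3]
L5 α=1/2: [1373/14, 13969/84, 505/3]
L6 α=2/3: [5741/42, 20017/252, 1447/9]
= [137, 79, 161]

query (3,2) [L1,L2,L3,L4,L5] — begin 0,0,0
+L1 (α=1/4) → [41/2, 49/4, 221/4]
+L2 (α=3/5) → [383/5, 1279/10, 1601/10]
+L3 (α=1/7) → [2433/35, 4877/35, 5498/35]
+L4 (α=3/8) → [711/7, 1258/7, 1427/14]
+L5 (α=1/3) → [1062/7, 4175/21, 1994/21]
rounded: [152, 199, 95]

(0,1) stack=L1,L2,L3,L4,L5; from [0,0,0]:
+L1 (α=1/2) → [30, 211/2, 183/2]
+L2 (α=1/7) → [382/7, 773/7, 670/7]
+L3 (α=2/3) → [1670/21, 827/7, 2546/21]
+L4 (α=1) → [98, 139, 130]
+L5 (α=1/4) → [521/4, 517/4, 160]
= [130, 129, 160]

at x=1,y=1 over L1,L2,L3,L4,L5:
after L1 α=1: [101, 26, 246]
after L2 α=1/2: [59, 33/2, 160]
after L3 α=1/7: [381/7, 191/7, 1075/7]
after L4 α=0: [381/7, 191/7, 1075/7]
after L5 α=3/7: [3498/49, 1079/49, 9088/49]
= [71, 22, 185]

query (0,1) [L1,L2,L3,L4,L5,L7] — begin 0,0,0
after L1 α=1/2: [30, 211/2, 183/2]
after L2 α=1/7: [382/7, 773/7, 670/7]
after L3 α=2/3: [1670/21, 827/7, 2546/21]
after L4 α=1: [98, 139, 130]
after L5 α=1/4: [521/4, 517/4, 160]
after L7 α=1/3: [811/6, 857/6, 335/3]
→ [135, 143, 112]

query (1,1) [L1,L2,L3,L4,L5,L7] — begin 0,0,0
after L1 α=1: [101, 26, 246]
after L2 α=1/2: [59, 33/2, 160]
after L3 α=1/7: [381/7, 191/7, 1075/7]
after L4 α=0: [381/7, 191/7, 1075/7]
after L5 α=3/7: [3498/49, 1079/49, 9088/49]
after L7 α=5/6: [8609/147, 44689/294, 13253/294]
rounded: [59, 152, 45]


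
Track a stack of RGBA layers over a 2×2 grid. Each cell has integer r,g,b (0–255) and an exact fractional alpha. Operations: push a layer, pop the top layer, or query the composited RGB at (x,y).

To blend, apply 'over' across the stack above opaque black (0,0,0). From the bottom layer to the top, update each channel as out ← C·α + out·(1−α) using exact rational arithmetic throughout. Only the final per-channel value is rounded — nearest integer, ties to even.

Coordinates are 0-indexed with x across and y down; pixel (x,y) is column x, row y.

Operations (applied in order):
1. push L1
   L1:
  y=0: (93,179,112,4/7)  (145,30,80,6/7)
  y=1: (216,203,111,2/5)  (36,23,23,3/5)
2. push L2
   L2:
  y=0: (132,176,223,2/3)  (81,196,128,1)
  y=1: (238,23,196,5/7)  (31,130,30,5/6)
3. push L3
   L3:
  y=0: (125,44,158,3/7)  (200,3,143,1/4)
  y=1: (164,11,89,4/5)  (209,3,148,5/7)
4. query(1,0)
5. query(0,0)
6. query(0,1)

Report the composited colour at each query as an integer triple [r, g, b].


query (1,0) [L1,L2,L3] — begin 0,0,0
after L1 α=6/7: [870/7, 180/7, 480/7]
after L2 α=1: [81, 196, 128]
after L3 α=1/4: [443/4, 591/4, 527/4]
→ [111, 148, 132]

(0,0) stack=L1,L2,L3; from [0,0,0]:
after L1 α=4/7: [372/7, 716/7, 64]
after L2 α=2/3: [740/7, 1060/7, 170]
after L3 α=3/7: [5585/49, 5164/49, 1154/7]
rounded: [114, 105, 165]

(0,1) stack=L1,L2,L3; from [0,0,0]:
L1 α=2/5: [432/5, 406/5, 222/5]
L2 α=5/7: [6814/35, 1387/35, 5344/35]
L3 α=4/5: [29774/175, 2927/175, 17804/175]
rounded: [170, 17, 102]


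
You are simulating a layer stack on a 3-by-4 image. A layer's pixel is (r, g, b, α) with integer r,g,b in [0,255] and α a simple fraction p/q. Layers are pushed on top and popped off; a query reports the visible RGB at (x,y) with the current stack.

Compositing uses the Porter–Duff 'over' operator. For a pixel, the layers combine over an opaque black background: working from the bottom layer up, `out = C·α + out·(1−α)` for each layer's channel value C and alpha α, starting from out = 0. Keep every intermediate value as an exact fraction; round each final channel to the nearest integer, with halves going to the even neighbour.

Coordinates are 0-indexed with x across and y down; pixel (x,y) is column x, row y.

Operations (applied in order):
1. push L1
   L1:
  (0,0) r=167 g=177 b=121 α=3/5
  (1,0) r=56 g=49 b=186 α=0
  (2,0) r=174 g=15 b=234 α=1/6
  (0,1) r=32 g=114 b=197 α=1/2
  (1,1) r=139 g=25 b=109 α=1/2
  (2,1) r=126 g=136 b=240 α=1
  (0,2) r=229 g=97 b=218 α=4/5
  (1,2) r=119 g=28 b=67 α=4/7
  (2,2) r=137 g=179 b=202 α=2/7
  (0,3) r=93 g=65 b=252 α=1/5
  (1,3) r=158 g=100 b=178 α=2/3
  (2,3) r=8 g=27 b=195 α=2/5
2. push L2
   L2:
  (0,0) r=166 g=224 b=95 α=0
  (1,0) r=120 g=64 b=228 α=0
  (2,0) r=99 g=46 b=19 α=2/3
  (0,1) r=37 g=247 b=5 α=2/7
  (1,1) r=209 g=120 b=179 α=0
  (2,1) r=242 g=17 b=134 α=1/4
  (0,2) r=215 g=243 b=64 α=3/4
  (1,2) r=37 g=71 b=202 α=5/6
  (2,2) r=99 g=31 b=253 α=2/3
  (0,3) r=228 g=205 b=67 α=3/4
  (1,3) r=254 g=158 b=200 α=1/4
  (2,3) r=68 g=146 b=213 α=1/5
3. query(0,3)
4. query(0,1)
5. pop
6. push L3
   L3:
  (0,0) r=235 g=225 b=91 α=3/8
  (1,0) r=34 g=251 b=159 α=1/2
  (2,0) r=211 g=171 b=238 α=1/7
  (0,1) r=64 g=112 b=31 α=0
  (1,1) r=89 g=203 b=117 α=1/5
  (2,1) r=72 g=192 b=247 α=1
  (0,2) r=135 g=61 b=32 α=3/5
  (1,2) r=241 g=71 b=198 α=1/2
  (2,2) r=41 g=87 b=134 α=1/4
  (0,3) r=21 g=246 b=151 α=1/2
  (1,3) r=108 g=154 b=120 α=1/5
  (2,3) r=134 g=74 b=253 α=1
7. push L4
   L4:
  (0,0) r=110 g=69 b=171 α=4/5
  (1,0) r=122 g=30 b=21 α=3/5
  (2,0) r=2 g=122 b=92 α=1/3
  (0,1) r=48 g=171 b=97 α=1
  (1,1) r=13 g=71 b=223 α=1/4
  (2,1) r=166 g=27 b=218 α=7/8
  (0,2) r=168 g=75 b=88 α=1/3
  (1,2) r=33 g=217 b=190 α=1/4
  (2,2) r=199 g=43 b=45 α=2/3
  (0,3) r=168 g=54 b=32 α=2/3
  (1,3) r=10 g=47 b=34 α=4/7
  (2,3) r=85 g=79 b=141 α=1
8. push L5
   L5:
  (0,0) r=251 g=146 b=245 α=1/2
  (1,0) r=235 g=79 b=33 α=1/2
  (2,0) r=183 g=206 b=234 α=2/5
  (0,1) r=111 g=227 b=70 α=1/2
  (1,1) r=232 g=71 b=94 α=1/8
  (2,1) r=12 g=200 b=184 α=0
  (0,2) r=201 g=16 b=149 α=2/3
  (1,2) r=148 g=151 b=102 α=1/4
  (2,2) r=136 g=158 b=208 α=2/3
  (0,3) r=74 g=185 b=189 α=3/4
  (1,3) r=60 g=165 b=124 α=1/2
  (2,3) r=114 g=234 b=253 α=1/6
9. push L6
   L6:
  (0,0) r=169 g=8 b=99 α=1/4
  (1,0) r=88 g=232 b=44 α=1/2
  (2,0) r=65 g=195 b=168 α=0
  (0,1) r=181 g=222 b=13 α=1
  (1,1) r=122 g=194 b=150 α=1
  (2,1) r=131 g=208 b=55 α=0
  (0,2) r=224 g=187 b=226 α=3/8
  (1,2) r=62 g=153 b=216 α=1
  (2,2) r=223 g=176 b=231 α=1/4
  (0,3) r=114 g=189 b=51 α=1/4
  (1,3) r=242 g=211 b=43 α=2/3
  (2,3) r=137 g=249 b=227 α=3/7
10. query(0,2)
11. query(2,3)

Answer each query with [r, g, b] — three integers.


at x=0,y=3 over L1,L2:
after L1 α=1/5: [93/5, 13, 252/5]
after L2 α=3/4: [3513/20, 157, 1257/20]
→ [176, 157, 63]

at x=0,y=1 over L1,L2:
L1 α=1/2: [16, 57, 197/2]
L2 α=2/7: [22, 779/7, 1005/14]
rounded: [22, 111, 72]

at x=0,y=2 over L1,L3,L4,L5,L6:
L1 α=4/5: [916/5, 388/5, 872/5]
L3 α=3/5: [3857/25, 1691/25, 2224/25]
L4 α=1/3: [11914/75, 5257/75, 2216/25]
L5 α=2/3: [42064/225, 7657/225, 3222/25]
L6 α=3/8: [9038/45, 16451/180, 1653/10]
= [201, 91, 165]

query (2,3) [L1,L3,L4,L5,L6] — begin 0,0,0
after L1 α=2/5: [16/5, 54/5, 78]
after L3 α=1: [134, 74, 253]
after L4 α=1: [85, 79, 141]
after L5 α=1/6: [539/6, 629/6, 479/3]
after L6 α=3/7: [2311/21, 3499/21, 3959/21]
= [110, 167, 189]


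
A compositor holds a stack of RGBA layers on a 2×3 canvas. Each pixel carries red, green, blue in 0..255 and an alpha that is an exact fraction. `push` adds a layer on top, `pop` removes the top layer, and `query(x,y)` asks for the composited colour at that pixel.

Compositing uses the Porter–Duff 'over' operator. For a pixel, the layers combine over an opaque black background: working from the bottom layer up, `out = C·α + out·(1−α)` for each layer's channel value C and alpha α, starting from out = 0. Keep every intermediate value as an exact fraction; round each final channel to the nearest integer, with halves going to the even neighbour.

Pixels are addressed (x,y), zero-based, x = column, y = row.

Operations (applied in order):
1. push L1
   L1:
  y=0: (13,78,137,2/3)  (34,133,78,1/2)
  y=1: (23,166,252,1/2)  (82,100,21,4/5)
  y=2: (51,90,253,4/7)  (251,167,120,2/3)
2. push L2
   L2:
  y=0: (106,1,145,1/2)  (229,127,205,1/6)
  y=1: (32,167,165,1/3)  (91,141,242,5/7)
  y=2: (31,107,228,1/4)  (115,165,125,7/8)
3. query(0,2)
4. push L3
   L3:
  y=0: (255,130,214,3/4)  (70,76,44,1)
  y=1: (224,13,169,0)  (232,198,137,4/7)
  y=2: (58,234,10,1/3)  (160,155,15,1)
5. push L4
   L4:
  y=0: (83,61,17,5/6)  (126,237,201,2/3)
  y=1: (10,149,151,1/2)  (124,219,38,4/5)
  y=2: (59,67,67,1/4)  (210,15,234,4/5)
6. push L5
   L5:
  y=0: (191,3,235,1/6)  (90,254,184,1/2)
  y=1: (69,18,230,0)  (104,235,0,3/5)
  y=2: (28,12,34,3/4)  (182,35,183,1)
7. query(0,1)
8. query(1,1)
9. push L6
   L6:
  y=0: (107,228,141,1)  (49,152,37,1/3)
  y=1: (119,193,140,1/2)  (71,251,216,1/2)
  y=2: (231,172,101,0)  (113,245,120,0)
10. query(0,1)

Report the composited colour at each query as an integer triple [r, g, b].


(0,2) stack=L1,L2; from [0,0,0]:
L1 α=4/7: [204/7, 360/7, 1012/7]
L2 α=1/4: [829/28, 1829/28, 1158/7]
→ [30, 65, 165]

query (0,1) [L1,L2,L3,L4,L5] — begin 0,0,0
L1 α=1/2: [23/2, 83, 126]
L2 α=1/3: [55/3, 111, 139]
L3 α=0: [55/3, 111, 139]
L4 α=1/2: [85/6, 130, 145]
L5 α=0: [85/6, 130, 145]
= [14, 130, 145]

at x=1,y=1 over L1,L2,L3,L4,L5:
+L1 (α=4/5) → [328/5, 80, 84/5]
+L2 (α=5/7) → [2931/35, 865/7, 6218/35]
+L3 (α=4/7) → [41273/245, 8139/49, 37834/245]
+L4 (α=4/5) → [162793/1225, 51063/245, 75074/1225]
+L5 (α=3/5) → [707786/6125, 274851/1225, 150148/6125]
= [116, 224, 25]

query (0,1) [L1,L2,L3,L4,L5,L6] — begin 0,0,0
after L1 α=1/2: [23/2, 83, 126]
after L2 α=1/3: [55/3, 111, 139]
after L3 α=0: [55/3, 111, 139]
after L4 α=1/2: [85/6, 130, 145]
after L5 α=0: [85/6, 130, 145]
after L6 α=1/2: [799/12, 323/2, 285/2]
= [67, 162, 142]


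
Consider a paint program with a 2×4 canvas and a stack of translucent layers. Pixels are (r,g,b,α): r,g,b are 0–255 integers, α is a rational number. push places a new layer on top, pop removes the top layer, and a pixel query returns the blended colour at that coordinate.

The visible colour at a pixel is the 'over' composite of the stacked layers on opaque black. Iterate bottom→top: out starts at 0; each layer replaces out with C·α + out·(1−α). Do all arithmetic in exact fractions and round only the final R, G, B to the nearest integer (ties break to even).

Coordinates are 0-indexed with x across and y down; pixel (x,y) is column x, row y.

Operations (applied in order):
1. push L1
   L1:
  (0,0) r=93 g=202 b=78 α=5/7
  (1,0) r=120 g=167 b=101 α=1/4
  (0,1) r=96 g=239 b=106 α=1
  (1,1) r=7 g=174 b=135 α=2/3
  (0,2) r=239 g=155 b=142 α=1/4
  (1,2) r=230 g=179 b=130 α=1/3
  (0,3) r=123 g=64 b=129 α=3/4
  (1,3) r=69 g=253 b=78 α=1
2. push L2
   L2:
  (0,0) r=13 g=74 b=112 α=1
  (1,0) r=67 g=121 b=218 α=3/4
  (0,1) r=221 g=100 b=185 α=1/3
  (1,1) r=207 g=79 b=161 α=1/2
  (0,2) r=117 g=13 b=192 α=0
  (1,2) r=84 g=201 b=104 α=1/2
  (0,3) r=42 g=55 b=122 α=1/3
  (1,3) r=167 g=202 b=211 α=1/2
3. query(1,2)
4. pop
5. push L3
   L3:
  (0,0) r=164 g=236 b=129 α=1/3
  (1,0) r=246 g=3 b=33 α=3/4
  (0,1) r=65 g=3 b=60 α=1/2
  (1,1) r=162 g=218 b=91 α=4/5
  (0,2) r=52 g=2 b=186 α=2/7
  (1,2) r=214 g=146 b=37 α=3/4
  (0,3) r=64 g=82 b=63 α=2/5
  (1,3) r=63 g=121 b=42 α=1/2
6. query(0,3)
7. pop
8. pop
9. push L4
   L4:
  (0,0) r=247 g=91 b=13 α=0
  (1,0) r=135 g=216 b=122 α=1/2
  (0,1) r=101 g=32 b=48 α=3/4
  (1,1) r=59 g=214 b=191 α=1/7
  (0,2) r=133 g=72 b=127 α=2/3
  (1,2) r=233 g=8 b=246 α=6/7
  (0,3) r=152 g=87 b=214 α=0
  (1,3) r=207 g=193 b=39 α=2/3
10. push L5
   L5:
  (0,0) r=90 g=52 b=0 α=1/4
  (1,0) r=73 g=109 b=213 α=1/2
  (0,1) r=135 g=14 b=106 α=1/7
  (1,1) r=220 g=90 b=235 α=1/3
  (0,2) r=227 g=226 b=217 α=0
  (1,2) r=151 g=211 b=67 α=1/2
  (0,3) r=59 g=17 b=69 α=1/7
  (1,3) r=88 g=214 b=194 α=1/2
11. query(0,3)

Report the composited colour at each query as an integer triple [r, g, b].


(1,2) stack=L1,L2; from [0,0,0]:
after L1 α=1/3: [230/3, 179/3, 130/3]
after L2 α=1/2: [241/3, 391/3, 221/3]
rounded: [80, 130, 74]

query (0,3) [L1,L3] — begin 0,0,0
after L1 α=3/4: [369/4, 48, 387/4]
after L3 α=2/5: [1619/20, 308/5, 333/4]
= [81, 62, 83]

at x=0,y=3 over L4,L5:
after L4 α=0: [0, 0, 0]
after L5 α=1/7: [59/7, 17/7, 69/7]
→ [8, 2, 10]


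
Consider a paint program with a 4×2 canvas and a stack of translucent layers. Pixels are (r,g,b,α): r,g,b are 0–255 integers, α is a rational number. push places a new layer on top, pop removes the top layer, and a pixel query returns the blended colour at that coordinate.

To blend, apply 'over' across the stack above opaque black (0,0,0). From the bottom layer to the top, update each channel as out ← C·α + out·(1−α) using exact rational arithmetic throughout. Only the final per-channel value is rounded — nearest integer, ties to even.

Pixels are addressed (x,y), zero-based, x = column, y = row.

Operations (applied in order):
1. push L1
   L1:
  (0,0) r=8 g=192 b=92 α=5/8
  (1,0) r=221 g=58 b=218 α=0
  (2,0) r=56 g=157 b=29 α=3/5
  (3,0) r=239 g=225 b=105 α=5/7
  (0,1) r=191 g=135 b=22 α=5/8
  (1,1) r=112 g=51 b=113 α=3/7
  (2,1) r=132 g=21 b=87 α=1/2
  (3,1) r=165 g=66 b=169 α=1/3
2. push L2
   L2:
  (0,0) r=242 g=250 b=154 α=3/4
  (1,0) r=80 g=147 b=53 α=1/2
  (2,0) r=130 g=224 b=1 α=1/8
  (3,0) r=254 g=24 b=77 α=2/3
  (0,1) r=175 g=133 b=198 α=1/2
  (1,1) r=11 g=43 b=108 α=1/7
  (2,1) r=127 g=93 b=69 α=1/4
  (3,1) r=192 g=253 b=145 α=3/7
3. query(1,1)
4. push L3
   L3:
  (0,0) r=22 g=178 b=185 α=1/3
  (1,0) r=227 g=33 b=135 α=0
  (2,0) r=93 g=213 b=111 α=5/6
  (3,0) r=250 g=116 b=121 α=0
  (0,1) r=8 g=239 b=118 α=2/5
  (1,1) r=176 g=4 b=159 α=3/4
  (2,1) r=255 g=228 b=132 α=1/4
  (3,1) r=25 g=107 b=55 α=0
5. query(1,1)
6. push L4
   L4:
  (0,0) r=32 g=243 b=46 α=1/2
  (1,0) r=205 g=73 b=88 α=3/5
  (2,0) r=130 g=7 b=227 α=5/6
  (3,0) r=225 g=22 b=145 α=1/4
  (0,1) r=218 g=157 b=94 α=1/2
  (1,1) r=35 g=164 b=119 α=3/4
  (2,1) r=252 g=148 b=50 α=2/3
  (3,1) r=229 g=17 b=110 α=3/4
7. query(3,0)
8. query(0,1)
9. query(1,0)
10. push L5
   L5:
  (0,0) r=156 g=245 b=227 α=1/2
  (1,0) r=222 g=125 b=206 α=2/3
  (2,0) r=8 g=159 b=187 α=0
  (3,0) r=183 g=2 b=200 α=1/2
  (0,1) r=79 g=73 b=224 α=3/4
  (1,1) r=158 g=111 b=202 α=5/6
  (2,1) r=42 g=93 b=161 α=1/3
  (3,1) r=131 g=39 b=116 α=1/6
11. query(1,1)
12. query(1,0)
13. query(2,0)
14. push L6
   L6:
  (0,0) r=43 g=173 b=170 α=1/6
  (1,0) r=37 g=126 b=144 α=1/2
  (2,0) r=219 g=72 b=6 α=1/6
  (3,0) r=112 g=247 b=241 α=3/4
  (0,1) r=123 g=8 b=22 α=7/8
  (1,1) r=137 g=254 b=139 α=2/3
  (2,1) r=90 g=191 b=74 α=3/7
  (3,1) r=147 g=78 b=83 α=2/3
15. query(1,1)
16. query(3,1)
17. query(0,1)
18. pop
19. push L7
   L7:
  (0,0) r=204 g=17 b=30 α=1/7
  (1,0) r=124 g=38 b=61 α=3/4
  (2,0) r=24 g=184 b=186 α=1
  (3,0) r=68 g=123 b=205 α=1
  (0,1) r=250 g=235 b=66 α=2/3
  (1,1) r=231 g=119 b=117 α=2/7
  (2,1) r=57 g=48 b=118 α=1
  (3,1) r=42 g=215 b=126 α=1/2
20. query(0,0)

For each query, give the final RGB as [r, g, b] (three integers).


(1,1) stack=L1,L2; from [0,0,0]:
+L1 (α=3/7) → [48, 153/7, 339/7]
+L2 (α=1/7) → [299/7, 1219/49, 2790/49]
→ [43, 25, 57]

at x=1,y=1 over L1,L2,L3:
+L1 (α=3/7) → [48, 153/7, 339/7]
+L2 (α=1/7) → [299/7, 1219/49, 2790/49]
+L3 (α=3/4) → [3995/28, 1807/196, 26163/196]
→ [143, 9, 133]

query (3,0) [L1,L2,L3,L4] — begin 0,0,0
after L1 α=5/7: [1195/7, 1125/7, 75]
after L2 α=2/3: [4751/21, 487/7, 229/3]
after L3 α=0: [4751/21, 487/7, 229/3]
after L4 α=1/4: [3163/14, 1615/28, 187/2]
→ [226, 58, 94]

(0,1) stack=L1,L2,L3,L4; from [0,0,0]:
after L1 α=5/8: [955/8, 675/8, 55/4]
after L2 α=1/2: [2355/16, 1739/16, 847/8]
after L3 α=2/5: [7321/80, 2573/16, 4429/40]
after L4 α=1/2: [24761/160, 5085/32, 8189/80]
= [155, 159, 102]

at x=1,y=0 over L1,L2,L3,L4:
L1 α=0: [0, 0, 0]
L2 α=1/2: [40, 147/2, 53/2]
L3 α=0: [40, 147/2, 53/2]
L4 α=3/5: [139, 366/5, 317/5]
→ [139, 73, 63]

at x=1,y=1 over L1,L2,L3,L4,L5:
+L1 (α=3/7) → [48, 153/7, 339/7]
+L2 (α=1/7) → [299/7, 1219/49, 2790/49]
+L3 (α=3/4) → [3995/28, 1807/196, 26163/196]
+L4 (α=3/4) → [6935/112, 98239/784, 96135/784]
+L5 (α=5/6) → [31805/224, 533359/4704, 887975/4704]
rounded: [142, 113, 189]

query (1,0) [L1,L2,L3,L4,L5] — begin 0,0,0
+L1 (α=0) → [0, 0, 0]
+L2 (α=1/2) → [40, 147/2, 53/2]
+L3 (α=0) → [40, 147/2, 53/2]
+L4 (α=3/5) → [139, 366/5, 317/5]
+L5 (α=2/3) → [583/3, 1616/15, 2377/15]
→ [194, 108, 158]

query (2,0) [L1,L2,L3,L4,L5] — begin 0,0,0
+L1 (α=3/5) → [168/5, 471/5, 87/5]
+L2 (α=1/8) → [913/20, 4417/40, 307/20]
+L3 (α=5/6) → [10213/120, 47017/240, 11407/120]
+L4 (α=5/6) → [88213/720, 55417/1440, 147607/720]
+L5 (α=0) → [88213/720, 55417/1440, 147607/720]
→ [123, 38, 205]

at x=1,y=1 over L1,L2,L3,L4,L5,L6:
+L1 (α=3/7) → [48, 153/7, 339/7]
+L2 (α=1/7) → [299/7, 1219/49, 2790/49]
+L3 (α=3/4) → [3995/28, 1807/196, 26163/196]
+L4 (α=3/4) → [6935/112, 98239/784, 96135/784]
+L5 (α=5/6) → [31805/224, 533359/4704, 887975/4704]
+L6 (α=2/3) → [93181/672, 2922991/14112, 2195687/14112]
= [139, 207, 156]

query (3,1) [L1,L2,L3,L4,L5,L6] — begin 0,0,0
+L1 (α=1/3) → [55, 22, 169/3]
+L2 (α=3/7) → [796/7, 121, 283/3]
+L3 (α=0) → [796/7, 121, 283/3]
+L4 (α=3/4) → [5605/28, 43, 1273/12]
+L5 (α=1/6) → [31693/168, 127/3, 7757/72]
+L6 (α=2/3) → [81085/504, 595/9, 19709/216]
→ [161, 66, 91]

at x=0,y=1 over L1,L2,L3,L4,L5,L6:
after L1 α=5/8: [955/8, 675/8, 55/4]
after L2 α=1/2: [2355/16, 1739/16, 847/8]
after L3 α=2/5: [7321/80, 2573/16, 4429/40]
after L4 α=1/2: [24761/160, 5085/32, 8189/80]
after L5 α=3/4: [62681/640, 12093/128, 61949/320]
after L6 α=7/8: [613721/5120, 19261/1024, 111229/2560]
→ [120, 19, 43]

at x=0,y=0 over L1,L2,L3,L4,L5,L7:
after L1 α=5/8: [5, 120, 115/2]
after L2 α=3/4: [731/4, 435/2, 1039/8]
after L3 α=1/3: [775/6, 613/3, 593/4]
after L4 α=1/2: [967/12, 671/3, 777/8]
after L5 α=1/2: [2839/24, 703/3, 2593/16]
after L7 α=1/7: [3655/28, 1423/7, 8019/56]
→ [131, 203, 143]


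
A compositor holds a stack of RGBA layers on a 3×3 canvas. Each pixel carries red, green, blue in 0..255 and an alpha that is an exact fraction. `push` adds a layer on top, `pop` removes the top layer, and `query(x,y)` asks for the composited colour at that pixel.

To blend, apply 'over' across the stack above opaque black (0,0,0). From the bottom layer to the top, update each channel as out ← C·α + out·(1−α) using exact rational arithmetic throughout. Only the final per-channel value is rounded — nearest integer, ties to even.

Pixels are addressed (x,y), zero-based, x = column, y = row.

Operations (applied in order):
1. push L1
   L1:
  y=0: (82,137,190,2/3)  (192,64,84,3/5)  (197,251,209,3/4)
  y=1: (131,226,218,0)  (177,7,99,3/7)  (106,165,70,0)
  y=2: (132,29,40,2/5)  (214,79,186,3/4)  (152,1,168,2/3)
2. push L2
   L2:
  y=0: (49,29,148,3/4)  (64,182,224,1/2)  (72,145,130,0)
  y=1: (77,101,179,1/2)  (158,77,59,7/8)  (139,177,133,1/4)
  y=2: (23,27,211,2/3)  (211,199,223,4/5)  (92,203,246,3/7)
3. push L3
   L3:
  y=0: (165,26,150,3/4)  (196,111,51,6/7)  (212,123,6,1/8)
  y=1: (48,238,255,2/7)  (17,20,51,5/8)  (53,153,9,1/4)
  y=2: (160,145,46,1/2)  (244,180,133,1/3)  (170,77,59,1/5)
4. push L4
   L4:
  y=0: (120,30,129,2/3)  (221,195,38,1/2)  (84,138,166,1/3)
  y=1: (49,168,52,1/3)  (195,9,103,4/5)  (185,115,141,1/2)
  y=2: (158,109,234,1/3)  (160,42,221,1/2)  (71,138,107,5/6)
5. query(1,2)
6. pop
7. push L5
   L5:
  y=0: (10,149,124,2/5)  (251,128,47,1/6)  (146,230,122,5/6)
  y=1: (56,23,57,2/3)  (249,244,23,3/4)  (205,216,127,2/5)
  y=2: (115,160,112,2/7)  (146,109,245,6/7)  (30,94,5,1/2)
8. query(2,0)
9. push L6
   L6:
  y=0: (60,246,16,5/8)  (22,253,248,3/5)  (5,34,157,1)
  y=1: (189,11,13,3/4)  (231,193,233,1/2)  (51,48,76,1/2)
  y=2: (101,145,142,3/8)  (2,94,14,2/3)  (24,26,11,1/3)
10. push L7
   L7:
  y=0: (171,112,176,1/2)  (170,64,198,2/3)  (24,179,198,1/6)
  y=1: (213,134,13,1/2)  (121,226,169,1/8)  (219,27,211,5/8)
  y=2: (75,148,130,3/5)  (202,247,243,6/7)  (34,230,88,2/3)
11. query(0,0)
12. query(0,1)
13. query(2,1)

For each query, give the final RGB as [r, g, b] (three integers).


(1,2) stack=L1,L2,L3,L4; from [0,0,0]:
+L1 (α=3/4) → [321/2, 237/4, 279/2]
+L2 (α=4/5) → [2009/10, 3421/20, 2063/10]
+L3 (α=1/3) → [3229/15, 5221/30, 2728/15]
+L4 (α=1/2) → [5629/30, 6481/60, 6043/30]
rounded: [188, 108, 201]

query (2,0) [L1,L2,L3,L5] — begin 0,0,0
L1 α=3/4: [591/4, 753/4, 627/4]
L2 α=0: [591/4, 753/4, 627/4]
L3 α=1/8: [4985/32, 5763/32, 4413/32]
L5 α=5/6: [28345/192, 42563/192, 23933/192]
= [148, 222, 125]

at x=0,y=0 over L1,L2,L3,L5,L6,L7:
+L1 (α=2/3) → [164/3, 274/3, 380/3]
+L2 (α=3/4) → [605/12, 535/12, 428/3]
+L3 (α=3/4) → [6545/48, 1471/48, 889/6]
+L5 (α=2/5) → [1373/16, 6239/80, 277/2]
+L6 (α=5/8) → [8919/128, 117117/640, 991/16]
+L7 (α=1/2) → [30807/256, 188797/1280, 3807/32]
= [120, 147, 119]

(0,1) stack=L1,L2,L3,L5,L6,L7; from [0,0,0]:
L1 α=0: [0, 0, 0]
L2 α=1/2: [77/2, 101/2, 179/2]
L3 α=2/7: [577/14, 1457/14, 1915/14]
L5 α=2/3: [715/14, 2101/42, 3511/42]
L6 α=3/4: [8653/56, 3487/168, 5149/168]
L7 α=1/2: [20581/112, 25999/336, 7333/336]
rounded: [184, 77, 22]

(2,1) stack=L1,L2,L3,L5,L6,L7; from [0,0,0]:
L1 α=0: [0, 0, 0]
L2 α=1/4: [139/4, 177/4, 133/4]
L3 α=1/4: [629/16, 1143/16, 435/16]
L5 α=2/5: [8447/80, 10341/80, 5369/80]
L6 α=1/2: [12527/160, 14181/160, 11449/160]
L7 α=5/8: [212781/1280, 64143/1280, 203147/1280]
= [166, 50, 159]


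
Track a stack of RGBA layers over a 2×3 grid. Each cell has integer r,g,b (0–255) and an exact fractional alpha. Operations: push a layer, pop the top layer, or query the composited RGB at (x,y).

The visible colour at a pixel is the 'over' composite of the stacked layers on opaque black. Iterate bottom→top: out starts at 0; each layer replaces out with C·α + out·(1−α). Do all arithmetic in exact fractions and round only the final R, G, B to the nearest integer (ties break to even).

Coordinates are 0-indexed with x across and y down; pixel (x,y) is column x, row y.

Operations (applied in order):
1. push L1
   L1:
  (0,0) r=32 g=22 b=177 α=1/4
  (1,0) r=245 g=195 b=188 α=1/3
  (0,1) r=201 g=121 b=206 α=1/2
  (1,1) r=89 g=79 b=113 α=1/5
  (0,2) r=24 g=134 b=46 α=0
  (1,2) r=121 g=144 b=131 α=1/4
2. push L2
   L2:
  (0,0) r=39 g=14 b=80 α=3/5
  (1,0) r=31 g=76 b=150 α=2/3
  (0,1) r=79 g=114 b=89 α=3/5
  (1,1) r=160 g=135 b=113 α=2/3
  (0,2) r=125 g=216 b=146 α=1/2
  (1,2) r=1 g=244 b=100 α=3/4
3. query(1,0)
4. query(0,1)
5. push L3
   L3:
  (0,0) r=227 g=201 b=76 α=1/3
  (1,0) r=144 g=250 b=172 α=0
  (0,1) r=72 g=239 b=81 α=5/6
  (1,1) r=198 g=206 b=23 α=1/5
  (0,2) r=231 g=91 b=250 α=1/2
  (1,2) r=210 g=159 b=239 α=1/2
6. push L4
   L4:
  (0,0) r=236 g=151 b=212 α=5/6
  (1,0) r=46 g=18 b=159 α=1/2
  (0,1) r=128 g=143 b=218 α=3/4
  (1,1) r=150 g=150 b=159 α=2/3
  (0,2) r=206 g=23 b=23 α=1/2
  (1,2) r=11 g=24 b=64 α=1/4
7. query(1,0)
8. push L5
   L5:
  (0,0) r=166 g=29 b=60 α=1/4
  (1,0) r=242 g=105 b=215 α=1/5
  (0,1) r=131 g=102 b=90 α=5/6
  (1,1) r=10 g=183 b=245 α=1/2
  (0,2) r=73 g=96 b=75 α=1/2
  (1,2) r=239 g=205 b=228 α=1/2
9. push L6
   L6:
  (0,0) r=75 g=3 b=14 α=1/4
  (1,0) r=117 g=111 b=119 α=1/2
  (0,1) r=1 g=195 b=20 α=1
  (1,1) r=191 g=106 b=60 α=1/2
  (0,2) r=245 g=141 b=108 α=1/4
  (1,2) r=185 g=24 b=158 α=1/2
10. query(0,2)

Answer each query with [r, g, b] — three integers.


(1,0) stack=L1,L2; from [0,0,0]:
+L1 (α=1/3) → [245/3, 65, 188/3]
+L2 (α=2/3) → [431/9, 217/3, 1088/9]
= [48, 72, 121]

(0,1) stack=L1,L2; from [0,0,0]:
L1 α=1/2: [201/2, 121/2, 103]
L2 α=3/5: [438/5, 463/5, 473/5]
= [88, 93, 95]

at x=1,y=0 over L1,L2,L3,L4:
L1 α=1/3: [245/3, 65, 188/3]
L2 α=2/3: [431/9, 217/3, 1088/9]
L3 α=0: [431/9, 217/3, 1088/9]
L4 α=1/2: [845/18, 271/6, 2519/18]
rounded: [47, 45, 140]

query (0,2) [L1,L2,L3,L4,L5,L6] — begin 0,0,0
+L1 (α=0) → [0, 0, 0]
+L2 (α=1/2) → [125/2, 108, 73]
+L3 (α=1/2) → [587/4, 199/2, 323/2]
+L4 (α=1/2) → [1411/8, 245/4, 369/4]
+L5 (α=1/2) → [1995/16, 629/8, 669/8]
+L6 (α=1/4) → [9905/64, 3015/32, 2871/32]
rounded: [155, 94, 90]


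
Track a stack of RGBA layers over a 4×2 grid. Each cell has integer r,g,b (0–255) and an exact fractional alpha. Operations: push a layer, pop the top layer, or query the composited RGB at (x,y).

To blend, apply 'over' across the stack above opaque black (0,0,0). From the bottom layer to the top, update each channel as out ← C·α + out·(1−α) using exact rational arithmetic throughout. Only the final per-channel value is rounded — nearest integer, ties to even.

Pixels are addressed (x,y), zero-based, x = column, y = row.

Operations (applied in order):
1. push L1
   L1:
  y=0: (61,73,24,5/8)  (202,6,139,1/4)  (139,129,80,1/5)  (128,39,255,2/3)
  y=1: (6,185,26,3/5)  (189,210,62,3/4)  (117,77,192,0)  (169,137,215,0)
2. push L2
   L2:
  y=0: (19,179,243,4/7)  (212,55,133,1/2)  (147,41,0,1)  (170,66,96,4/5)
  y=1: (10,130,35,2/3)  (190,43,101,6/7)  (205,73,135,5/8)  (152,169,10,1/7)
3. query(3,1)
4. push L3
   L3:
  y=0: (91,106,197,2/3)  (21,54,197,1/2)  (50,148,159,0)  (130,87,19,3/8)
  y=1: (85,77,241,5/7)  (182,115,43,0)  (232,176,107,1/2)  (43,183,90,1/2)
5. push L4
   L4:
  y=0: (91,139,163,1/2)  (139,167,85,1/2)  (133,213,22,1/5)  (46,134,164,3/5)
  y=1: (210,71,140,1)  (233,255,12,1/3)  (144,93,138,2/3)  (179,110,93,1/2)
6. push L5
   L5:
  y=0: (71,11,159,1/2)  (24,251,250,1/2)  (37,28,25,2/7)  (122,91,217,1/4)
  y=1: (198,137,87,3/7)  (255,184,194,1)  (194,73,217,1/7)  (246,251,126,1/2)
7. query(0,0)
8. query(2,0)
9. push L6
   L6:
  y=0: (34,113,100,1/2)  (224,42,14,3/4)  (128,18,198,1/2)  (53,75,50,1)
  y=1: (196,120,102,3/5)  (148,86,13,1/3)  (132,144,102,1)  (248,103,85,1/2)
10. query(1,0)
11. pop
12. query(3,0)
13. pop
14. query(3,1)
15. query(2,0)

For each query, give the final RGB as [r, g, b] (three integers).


query (3,1) [L1,L2] — begin 0,0,0
L1 α=0: [0, 0, 0]
L2 α=1/7: [152/7, 169/7, 10/7]
= [22, 24, 1]

(0,0) stack=L1,L2,L3,L4,L5; from [0,0,0]:
+L1 (α=5/8) → [305/8, 365/8, 15]
+L2 (α=4/7) → [1523/56, 6823/56, 1017/7]
+L3 (α=2/3) → [3905/56, 18695/168, 3775/21]
+L4 (α=1/2) → [9001/112, 42047/336, 3599/21]
+L5 (α=1/2) → [16953/224, 45743/672, 3469/21]
= [76, 68, 165]

(2,0) stack=L1,L2,L3,L4,L5; from [0,0,0]:
L1 α=1/5: [139/5, 129/5, 16]
L2 α=1: [147, 41, 0]
L3 α=0: [147, 41, 0]
L4 α=1/5: [721/5, 377/5, 22/5]
L5 α=2/7: [795/7, 433/7, 72/7]
→ [114, 62, 10]

query (1,0) [L1,L2,L3,L4,L5,L6] — begin 0,0,0
L1 α=1/4: [101/2, 3/2, 139/4]
L2 α=1/2: [525/4, 113/4, 671/8]
L3 α=1/2: [609/8, 329/8, 2247/16]
L4 α=1/2: [1721/16, 1665/16, 3607/32]
L5 α=1/2: [2105/32, 5681/32, 11607/64]
L6 α=3/4: [23609/128, 9713/128, 14295/256]
rounded: [184, 76, 56]

query (3,0) [L1,L2,L3,L4,L5] — begin 0,0,0
+L1 (α=2/3) → [256/3, 26, 170]
+L2 (α=4/5) → [2296/15, 58, 554/5]
+L3 (α=3/8) → [1733/12, 551/8, 611/8]
+L4 (α=3/5) → [2561/30, 2159/20, 2579/20]
+L5 (α=1/4) → [3781/40, 8297/80, 12077/80]
rounded: [95, 104, 151]

(3,1) stack=L1,L2,L3,L4; from [0,0,0]:
+L1 (α=0) → [0, 0, 0]
+L2 (α=1/7) → [152/7, 169/7, 10/7]
+L3 (α=1/2) → [453/14, 725/7, 320/7]
+L4 (α=1/2) → [2959/28, 1495/14, 971/14]
= [106, 107, 69]

(2,0) stack=L1,L2,L3,L4; from [0,0,0]:
L1 α=1/5: [139/5, 129/5, 16]
L2 α=1: [147, 41, 0]
L3 α=0: [147, 41, 0]
L4 α=1/5: [721/5, 377/5, 22/5]
→ [144, 75, 4]
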